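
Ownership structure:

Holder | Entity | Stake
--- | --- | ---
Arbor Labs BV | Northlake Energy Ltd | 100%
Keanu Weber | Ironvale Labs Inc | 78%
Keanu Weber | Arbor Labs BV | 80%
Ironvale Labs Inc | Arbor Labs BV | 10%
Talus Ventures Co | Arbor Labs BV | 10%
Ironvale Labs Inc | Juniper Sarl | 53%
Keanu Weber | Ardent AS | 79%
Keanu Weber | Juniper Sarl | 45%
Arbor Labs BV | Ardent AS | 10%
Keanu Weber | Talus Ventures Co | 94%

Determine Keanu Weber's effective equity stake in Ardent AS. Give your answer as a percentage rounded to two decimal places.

Keanu reaches Ardent along 4 paths.
Via Ironvale → Arbor: 78% × 10% × 10% = 0.78%.
Via Arbor: 80% × 10% = 8%.
Via Talus → Arbor: 94% × 10% × 10% = 0.94%.
Direct stake: 79% = 79%.
Total: 0.78% + 8% + 0.94% + 79% = 88.72%.

88.72%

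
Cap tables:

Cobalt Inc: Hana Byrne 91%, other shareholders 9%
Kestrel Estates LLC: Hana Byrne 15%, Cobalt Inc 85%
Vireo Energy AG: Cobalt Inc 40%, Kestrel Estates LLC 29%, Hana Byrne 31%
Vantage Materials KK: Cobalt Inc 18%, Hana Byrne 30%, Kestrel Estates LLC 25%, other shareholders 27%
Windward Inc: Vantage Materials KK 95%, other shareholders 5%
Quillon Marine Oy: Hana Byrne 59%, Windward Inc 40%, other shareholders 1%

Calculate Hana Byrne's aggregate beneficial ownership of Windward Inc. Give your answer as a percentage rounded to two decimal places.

Hana reaches Windward along 4 paths.
Via Cobalt → Vantage: 91% × 18% × 95% = 15.561%.
Via Vantage: 30% × 95% = 28.5%.
Via Kestrel → Vantage: 15% × 25% × 95% = 3.5625%.
Via Cobalt → Kestrel → Vantage: 91% × 85% × 25% × 95% = 18.370625%.
Total: 15.561% + 28.5% + 3.5625% + 18.370625% = 65.994125%.
Rounded: 65.99%.

65.99%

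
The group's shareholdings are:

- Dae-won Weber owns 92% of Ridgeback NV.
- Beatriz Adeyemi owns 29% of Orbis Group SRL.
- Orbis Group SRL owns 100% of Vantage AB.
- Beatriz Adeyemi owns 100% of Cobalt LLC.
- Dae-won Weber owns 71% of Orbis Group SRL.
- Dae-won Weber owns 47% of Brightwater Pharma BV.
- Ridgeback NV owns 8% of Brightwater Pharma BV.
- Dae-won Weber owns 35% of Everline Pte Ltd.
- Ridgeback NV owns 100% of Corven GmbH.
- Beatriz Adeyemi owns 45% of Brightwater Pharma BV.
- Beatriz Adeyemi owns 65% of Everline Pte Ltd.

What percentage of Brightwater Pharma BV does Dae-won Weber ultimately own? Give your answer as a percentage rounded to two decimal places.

Dae-won reaches Brightwater along 2 paths.
Via Ridgeback: 92% × 8% = 7.36%.
Direct stake: 47% = 47%.
Total: 7.36% + 47% = 54.36%.

54.36%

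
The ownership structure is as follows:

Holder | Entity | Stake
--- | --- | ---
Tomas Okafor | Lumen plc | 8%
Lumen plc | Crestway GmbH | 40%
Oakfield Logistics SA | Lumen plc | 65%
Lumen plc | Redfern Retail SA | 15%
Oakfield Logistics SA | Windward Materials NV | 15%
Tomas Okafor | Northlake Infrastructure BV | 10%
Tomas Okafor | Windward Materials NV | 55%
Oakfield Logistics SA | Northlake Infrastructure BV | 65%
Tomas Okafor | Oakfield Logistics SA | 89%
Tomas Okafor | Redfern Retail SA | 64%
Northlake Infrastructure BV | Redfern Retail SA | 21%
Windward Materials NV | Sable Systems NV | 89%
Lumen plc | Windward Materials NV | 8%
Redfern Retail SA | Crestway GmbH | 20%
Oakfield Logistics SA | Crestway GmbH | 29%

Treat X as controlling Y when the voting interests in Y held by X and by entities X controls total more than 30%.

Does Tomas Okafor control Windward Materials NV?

Tomas holds 89% of Oakfield, so Tomas controls Oakfield.
Oakfield and Tomas together hold 65% + 8% = 73% of Lumen, so Tomas controls Lumen.
Tomas and Oakfield and Lumen together hold 55% + 15% + 8% = 78% of Windward, so Tomas controls Windward.

Yes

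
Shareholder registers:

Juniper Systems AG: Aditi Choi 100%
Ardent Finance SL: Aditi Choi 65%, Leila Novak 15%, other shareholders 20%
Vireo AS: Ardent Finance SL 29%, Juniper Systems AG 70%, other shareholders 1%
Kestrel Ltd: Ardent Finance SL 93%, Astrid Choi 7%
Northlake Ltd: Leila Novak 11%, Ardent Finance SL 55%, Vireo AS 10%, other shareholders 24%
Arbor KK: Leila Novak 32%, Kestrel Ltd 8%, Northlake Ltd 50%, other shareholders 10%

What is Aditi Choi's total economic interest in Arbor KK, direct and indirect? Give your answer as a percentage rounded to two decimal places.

Aditi reaches Arbor along 4 paths.
Via Ardent → Kestrel: 65% × 93% × 8% = 4.836%.
Via Ardent → Northlake: 65% × 55% × 50% = 17.875%.
Via Ardent → Vireo → Northlake: 65% × 29% × 10% × 50% = 0.9425%.
Via Juniper → Vireo → Northlake: 100% × 70% × 10% × 50% = 3.5%.
Total: 4.836% + 17.875% + 0.9425% + 3.5% = 27.1535%.
Rounded: 27.15%.

27.15%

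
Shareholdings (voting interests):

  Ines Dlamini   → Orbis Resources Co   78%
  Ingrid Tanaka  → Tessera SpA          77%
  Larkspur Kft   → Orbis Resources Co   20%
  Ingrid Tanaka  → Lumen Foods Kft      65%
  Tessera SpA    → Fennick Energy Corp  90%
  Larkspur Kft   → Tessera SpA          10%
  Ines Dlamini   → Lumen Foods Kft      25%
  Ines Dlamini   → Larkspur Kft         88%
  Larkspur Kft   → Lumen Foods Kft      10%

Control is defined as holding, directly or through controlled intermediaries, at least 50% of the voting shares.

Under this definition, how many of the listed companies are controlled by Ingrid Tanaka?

Ingrid holds 65% of Lumen, so Ingrid controls Lumen.
Ingrid holds 77% of Tessera, so Ingrid controls Tessera.
Tessera holds 90% of Fennick, so Ingrid controls Fennick.
No other company's threshold is met.
Ingrid controls 3 companies.

3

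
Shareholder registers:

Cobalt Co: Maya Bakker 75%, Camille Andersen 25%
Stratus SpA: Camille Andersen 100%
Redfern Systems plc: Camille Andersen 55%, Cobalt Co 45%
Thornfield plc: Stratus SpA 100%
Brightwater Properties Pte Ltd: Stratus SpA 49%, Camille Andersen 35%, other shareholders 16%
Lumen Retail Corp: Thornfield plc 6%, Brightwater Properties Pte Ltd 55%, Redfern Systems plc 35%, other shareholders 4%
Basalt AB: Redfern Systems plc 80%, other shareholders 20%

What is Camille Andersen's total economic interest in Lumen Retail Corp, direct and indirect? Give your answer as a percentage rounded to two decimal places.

Camille reaches Lumen along 5 paths.
Via Stratus → Thornfield: 100% × 100% × 6% = 6%.
Via Stratus → Brightwater: 100% × 49% × 55% = 26.95%.
Via Brightwater: 35% × 55% = 19.25%.
Via Redfern: 55% × 35% = 19.25%.
Via Cobalt → Redfern: 25% × 45% × 35% = 3.9375%.
Total: 6% + 26.95% + 19.25% + 19.25% + 3.9375% = 75.3875%.
Rounded: 75.39%.

75.39%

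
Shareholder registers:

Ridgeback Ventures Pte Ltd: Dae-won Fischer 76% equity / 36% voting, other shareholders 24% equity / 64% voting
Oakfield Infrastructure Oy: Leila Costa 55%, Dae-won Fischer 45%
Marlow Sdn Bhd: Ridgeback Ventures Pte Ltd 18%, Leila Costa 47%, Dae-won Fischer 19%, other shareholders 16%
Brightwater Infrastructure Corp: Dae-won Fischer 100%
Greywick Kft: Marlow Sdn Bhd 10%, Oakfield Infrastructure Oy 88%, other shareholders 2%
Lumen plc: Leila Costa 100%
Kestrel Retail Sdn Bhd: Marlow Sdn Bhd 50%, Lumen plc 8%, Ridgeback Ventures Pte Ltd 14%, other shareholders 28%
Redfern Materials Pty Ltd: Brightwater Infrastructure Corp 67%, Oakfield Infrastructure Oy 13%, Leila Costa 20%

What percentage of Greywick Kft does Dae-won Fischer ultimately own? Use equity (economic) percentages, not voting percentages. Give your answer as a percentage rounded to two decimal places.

42.87%

Dae-won reaches Greywick along 3 paths.
Via Ridgeback → Marlow: 76% × 18% × 10% = 1.368%.
Via Marlow: 19% × 10% = 1.9%.
Via Oakfield: 45% × 88% = 39.6%.
Total: 1.368% + 1.9% + 39.6% = 42.868%.
Rounded: 42.87%.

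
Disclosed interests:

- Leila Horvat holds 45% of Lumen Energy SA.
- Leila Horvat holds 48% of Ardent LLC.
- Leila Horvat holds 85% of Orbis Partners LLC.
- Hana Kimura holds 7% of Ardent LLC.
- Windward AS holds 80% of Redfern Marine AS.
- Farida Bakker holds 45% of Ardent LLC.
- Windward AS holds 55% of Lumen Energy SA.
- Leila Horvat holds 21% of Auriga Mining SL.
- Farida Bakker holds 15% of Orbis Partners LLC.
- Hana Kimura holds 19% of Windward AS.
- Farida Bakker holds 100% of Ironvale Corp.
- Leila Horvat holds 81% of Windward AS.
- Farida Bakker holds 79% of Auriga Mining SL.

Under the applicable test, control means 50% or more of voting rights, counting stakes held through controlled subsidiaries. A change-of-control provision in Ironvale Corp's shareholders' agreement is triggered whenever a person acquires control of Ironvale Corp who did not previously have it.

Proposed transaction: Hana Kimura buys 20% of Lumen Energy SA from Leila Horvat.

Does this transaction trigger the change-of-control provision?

The purchase adds only to Hana's holdings (Leila's stake shrinks), so Hana is the only person who could newly come to control Ironvale.
Hana's largest direct stake is 19% in Windward, which does not meet the threshold, so Hana controls no company.
Neither Hana nor any entity Hana controls holds any voting interest in Ironvale.
So before the transaction, Hana does not control Ironvale.
After the purchase, Hana holds 20% of Lumen directly, and Leila's stake falls to 25%.
Hana's side now holds 20% of Lumen, not ≥ 50%, so Hana still does not control Lumen.
After the transaction, neither Hana nor any entity Hana controls holds a voting interest in Ironvale, so Hana still does not control it.
No new person acquires control, so the clause is not triggered.

No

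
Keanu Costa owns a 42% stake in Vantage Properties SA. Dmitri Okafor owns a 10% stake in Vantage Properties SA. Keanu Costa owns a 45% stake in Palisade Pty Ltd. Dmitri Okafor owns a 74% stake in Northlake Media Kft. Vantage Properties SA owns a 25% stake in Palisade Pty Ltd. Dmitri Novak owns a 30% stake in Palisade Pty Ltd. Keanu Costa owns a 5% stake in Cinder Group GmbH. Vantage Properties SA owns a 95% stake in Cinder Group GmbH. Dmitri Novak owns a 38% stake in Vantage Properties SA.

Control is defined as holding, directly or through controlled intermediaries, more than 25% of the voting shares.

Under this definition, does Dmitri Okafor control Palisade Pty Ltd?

No

Dmitri Okafor holds 74% of Northlake, so Dmitri Okafor controls Northlake.
Neither Dmitri Okafor nor any entity Dmitri Okafor controls holds any voting interest in Palisade.
So Dmitri Okafor does not control Palisade.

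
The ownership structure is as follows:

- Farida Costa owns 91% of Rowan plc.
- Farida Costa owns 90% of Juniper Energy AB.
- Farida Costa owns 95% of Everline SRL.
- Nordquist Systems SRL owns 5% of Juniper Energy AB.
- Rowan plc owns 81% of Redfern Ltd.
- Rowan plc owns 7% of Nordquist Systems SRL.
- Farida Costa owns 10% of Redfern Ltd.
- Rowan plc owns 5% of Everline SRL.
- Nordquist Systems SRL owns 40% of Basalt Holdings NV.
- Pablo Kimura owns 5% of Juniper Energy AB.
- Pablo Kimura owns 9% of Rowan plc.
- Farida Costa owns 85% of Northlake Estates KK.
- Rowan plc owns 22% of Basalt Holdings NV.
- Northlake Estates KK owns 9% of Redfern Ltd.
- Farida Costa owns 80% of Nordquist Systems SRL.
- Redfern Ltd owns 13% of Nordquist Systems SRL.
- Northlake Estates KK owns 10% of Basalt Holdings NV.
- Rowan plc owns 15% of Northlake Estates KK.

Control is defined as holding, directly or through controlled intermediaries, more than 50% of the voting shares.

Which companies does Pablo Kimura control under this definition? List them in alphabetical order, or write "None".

Pablo's largest direct stake is 9% in Rowan, which does not meet the threshold.

None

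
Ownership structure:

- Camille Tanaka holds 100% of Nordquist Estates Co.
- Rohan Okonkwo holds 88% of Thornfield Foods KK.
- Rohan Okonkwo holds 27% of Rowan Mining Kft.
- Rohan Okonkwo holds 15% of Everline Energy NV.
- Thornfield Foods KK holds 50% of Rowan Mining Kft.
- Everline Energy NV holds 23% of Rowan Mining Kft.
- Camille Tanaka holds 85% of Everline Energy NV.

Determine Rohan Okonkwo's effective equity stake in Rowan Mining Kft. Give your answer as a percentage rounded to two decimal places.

74.45%

Rohan reaches Rowan along 3 paths.
Via Everline: 15% × 23% = 3.45%.
Direct stake: 27% = 27%.
Via Thornfield: 88% × 50% = 44%.
Total: 3.45% + 27% + 44% = 74.45%.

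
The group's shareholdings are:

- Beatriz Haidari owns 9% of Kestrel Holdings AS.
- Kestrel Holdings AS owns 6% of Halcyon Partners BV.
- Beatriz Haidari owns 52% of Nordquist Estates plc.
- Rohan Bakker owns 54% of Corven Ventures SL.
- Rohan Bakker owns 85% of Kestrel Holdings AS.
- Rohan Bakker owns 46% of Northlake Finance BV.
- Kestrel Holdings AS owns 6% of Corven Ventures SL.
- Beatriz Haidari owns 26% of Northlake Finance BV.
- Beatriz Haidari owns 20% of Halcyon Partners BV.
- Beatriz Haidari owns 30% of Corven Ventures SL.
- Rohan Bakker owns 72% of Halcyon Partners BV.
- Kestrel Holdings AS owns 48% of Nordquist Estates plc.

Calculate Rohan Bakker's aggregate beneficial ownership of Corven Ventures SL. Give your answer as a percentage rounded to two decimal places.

59.10%

Rohan reaches Corven along 2 paths.
Direct stake: 54% = 54%.
Via Kestrel: 85% × 6% = 5.1%.
Total: 54% + 5.1% = 59.1%.
Rounded: 59.10%.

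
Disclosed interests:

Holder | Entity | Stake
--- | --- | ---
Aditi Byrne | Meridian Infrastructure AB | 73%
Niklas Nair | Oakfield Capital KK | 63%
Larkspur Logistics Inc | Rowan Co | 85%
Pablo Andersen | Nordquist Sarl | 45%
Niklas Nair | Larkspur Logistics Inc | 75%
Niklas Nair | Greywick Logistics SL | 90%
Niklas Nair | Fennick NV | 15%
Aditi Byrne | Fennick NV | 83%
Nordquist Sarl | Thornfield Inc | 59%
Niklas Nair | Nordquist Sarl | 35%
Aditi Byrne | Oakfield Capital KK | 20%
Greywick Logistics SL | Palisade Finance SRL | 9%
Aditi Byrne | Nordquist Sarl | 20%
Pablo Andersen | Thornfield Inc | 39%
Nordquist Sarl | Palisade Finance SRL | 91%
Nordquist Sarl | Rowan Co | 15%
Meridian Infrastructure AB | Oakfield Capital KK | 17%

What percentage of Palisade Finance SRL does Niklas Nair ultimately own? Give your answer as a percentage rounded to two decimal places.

39.95%

Niklas reaches Palisade along 2 paths.
Via Nordquist: 35% × 91% = 31.85%.
Via Greywick: 90% × 9% = 8.1%.
Total: 31.85% + 8.1% = 39.95%.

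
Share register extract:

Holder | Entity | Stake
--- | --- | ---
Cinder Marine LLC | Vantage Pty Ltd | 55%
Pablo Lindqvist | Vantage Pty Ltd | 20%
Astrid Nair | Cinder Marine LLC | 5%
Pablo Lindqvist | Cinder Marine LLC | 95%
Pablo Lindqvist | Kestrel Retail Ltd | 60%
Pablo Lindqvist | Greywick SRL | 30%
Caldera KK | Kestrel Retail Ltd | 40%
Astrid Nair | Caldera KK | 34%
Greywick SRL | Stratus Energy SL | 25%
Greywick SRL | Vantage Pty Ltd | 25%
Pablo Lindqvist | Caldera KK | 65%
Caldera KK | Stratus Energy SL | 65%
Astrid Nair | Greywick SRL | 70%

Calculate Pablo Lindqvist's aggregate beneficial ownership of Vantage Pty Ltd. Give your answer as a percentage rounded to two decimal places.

Pablo reaches Vantage along 3 paths.
Via Greywick: 30% × 25% = 7.5%.
Direct stake: 20% = 20%.
Via Cinder: 95% × 55% = 52.25%.
Total: 7.5% + 20% + 52.25% = 79.75%.

79.75%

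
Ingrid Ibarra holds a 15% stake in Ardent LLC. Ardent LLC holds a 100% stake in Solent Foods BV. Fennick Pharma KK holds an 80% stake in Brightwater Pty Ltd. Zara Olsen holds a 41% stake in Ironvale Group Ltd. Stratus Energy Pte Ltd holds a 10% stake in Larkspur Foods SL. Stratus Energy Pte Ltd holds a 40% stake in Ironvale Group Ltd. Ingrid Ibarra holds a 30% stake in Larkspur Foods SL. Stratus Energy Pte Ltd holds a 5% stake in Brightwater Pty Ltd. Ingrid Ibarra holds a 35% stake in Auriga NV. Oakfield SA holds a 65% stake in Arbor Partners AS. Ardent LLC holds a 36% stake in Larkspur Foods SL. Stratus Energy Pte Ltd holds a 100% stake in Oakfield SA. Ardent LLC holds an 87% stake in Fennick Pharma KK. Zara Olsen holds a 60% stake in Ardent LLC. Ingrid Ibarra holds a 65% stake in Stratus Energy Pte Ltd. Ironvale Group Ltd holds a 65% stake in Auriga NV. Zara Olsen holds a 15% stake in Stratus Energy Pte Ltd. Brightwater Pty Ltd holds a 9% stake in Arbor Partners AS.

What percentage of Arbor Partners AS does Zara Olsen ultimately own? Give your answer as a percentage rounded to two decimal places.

13.58%

Zara reaches Arbor along 3 paths.
Via Stratus → Brightwater: 15% × 5% × 9% = 0.0675%.
Via Ardent → Fennick → Brightwater: 60% × 87% × 80% × 9% = 3.7584%.
Via Stratus → Oakfield: 15% × 100% × 65% = 9.75%.
Total: 0.0675% + 3.7584% + 9.75% = 13.5759%.
Rounded: 13.58%.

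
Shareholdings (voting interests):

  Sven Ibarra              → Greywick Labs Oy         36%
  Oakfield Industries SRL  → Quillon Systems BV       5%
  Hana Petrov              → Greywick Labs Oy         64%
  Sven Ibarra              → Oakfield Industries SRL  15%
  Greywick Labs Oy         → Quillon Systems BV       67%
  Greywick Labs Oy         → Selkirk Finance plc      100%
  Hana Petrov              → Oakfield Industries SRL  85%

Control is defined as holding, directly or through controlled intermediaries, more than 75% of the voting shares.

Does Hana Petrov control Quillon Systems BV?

Hana holds 85% of Oakfield, so Hana controls Oakfield.
In Quillon, Hana's side holds only 5%, not > 75%.
So Hana does not control Quillon.

No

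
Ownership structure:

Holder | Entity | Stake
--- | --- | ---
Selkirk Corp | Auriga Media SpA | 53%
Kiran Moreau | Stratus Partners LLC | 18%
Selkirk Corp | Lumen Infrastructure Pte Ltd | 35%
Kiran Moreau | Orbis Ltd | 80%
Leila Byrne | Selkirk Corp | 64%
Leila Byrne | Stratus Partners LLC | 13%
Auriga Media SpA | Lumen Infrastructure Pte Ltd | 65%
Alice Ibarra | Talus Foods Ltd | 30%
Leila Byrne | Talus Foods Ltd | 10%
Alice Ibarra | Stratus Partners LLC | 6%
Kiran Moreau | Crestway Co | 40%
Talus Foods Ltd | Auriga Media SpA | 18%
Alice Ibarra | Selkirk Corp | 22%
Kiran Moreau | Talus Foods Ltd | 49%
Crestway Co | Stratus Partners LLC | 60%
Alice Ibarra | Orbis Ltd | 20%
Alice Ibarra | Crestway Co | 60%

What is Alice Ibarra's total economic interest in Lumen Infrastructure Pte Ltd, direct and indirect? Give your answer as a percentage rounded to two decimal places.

18.79%

Alice reaches Lumen along 3 paths.
Via Selkirk: 22% × 35% = 7.7%.
Via Selkirk → Auriga: 22% × 53% × 65% = 7.579%.
Via Talus → Auriga: 30% × 18% × 65% = 3.51%.
Total: 7.7% + 7.579% + 3.51% = 18.789%.
Rounded: 18.79%.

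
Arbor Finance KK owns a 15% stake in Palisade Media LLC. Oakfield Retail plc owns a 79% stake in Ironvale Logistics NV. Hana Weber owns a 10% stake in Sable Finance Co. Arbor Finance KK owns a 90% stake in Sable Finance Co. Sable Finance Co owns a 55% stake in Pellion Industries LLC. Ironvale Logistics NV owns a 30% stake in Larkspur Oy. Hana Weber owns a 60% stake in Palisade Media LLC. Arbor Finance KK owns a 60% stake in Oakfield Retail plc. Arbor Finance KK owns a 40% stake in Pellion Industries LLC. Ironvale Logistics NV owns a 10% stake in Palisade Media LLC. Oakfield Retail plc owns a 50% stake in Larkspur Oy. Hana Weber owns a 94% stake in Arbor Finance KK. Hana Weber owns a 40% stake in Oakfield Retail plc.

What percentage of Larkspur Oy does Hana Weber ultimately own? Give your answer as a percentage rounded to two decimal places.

Hana reaches Larkspur along 4 paths.
Via Oakfield: 40% × 50% = 20%.
Via Arbor → Oakfield: 94% × 60% × 50% = 28.2%.
Via Oakfield → Ironvale: 40% × 79% × 30% = 9.48%.
Via Arbor → Oakfield → Ironvale: 94% × 60% × 79% × 30% = 13.3668%.
Total: 20% + 28.2% + 9.48% + 13.3668% = 71.0468%.
Rounded: 71.05%.

71.05%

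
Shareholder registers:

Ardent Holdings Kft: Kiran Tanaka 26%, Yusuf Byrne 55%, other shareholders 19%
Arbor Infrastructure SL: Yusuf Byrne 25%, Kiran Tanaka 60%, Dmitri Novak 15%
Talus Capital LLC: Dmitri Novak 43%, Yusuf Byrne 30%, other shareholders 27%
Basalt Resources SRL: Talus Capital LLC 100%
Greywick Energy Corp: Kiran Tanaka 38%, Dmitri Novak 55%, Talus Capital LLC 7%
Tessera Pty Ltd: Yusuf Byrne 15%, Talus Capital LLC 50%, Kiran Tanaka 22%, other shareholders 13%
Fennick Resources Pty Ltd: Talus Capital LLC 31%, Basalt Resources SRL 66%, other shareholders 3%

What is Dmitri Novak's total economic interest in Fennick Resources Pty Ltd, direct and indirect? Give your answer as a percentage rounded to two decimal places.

Dmitri reaches Fennick along 2 paths.
Via Talus: 43% × 31% = 13.33%.
Via Talus → Basalt: 43% × 100% × 66% = 28.38%.
Total: 13.33% + 28.38% = 41.71%.

41.71%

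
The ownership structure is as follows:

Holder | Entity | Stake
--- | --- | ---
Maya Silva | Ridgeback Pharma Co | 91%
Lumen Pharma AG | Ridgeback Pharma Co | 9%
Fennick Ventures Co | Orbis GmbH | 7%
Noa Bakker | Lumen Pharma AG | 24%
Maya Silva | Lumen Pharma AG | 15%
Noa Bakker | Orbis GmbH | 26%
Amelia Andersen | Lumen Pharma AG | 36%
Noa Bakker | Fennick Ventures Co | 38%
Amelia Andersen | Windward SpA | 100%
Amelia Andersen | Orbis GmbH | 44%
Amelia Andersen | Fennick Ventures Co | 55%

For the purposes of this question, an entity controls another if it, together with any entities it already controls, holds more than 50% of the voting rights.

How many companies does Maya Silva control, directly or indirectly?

1

Maya holds 91% of Ridgeback, so Maya controls Ridgeback.
No other company's threshold is met.
Maya controls 1 company.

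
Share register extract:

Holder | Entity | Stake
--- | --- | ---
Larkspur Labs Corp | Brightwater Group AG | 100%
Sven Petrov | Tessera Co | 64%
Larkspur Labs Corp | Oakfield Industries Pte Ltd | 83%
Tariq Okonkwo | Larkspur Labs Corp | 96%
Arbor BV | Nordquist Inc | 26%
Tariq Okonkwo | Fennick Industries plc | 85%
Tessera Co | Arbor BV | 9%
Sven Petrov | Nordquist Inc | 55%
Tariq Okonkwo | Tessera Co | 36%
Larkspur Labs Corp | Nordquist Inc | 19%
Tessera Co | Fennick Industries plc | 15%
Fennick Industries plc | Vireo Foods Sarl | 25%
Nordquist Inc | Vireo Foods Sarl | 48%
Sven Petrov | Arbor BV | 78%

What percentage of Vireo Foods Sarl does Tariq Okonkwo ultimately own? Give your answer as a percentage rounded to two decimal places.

Tariq reaches Vireo along 4 paths.
Via Fennick: 85% × 25% = 21.25%.
Via Tessera → Fennick: 36% × 15% × 25% = 1.35%.
Via Larkspur → Nordquist: 96% × 19% × 48% = 8.7552%.
Via Tessera → Arbor → Nordquist: 36% × 9% × 26% × 48% = 0.404352%.
Total: 21.25% + 1.35% + 8.7552% + 0.404352% = 31.759552%.
Rounded: 31.76%.

31.76%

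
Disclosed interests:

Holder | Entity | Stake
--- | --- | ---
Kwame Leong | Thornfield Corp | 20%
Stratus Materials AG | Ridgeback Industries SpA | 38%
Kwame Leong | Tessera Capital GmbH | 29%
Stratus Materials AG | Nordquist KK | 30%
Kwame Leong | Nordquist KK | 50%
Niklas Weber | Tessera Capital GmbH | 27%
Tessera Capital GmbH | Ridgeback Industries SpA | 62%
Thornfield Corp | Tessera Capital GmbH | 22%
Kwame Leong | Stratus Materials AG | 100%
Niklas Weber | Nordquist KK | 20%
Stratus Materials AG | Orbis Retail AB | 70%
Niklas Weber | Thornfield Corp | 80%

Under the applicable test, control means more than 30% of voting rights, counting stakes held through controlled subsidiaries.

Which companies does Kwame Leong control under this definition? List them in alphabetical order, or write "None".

Kwame holds 100% of Stratus, so Kwame controls Stratus.
Stratus holds 70% of Orbis, so Kwame controls Orbis.
Kwame and Stratus together hold 50% + 30% = 80% of Nordquist, so Kwame controls Nordquist.
Stratus holds 38% of Ridgeback, so Kwame controls Ridgeback.
No other company's threshold is met.

Nordquist KK, Orbis Retail AB, Ridgeback Industries SpA, Stratus Materials AG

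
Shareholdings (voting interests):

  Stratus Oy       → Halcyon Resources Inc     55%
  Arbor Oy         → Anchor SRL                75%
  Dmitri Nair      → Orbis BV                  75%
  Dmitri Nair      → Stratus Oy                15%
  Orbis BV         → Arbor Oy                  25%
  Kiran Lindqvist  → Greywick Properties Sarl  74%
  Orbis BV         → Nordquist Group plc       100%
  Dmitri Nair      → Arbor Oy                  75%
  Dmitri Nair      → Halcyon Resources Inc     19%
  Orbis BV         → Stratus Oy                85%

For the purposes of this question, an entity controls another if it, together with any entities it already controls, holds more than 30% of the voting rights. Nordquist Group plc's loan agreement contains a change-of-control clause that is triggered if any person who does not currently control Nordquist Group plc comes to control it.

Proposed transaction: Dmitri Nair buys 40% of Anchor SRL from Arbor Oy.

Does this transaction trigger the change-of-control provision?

No

The purchase adds only to Dmitri's holdings (Arbor's stake shrinks), so Dmitri is the only person who could newly come to control Nordquist.
Dmitri holds 75% of Orbis, so Dmitri controls Orbis.
Orbis holds 100% of Nordquist, so Dmitri controls Nordquist.
So Dmitri already controls Nordquist before the transaction.
After the purchase, Dmitri holds 40% of Anchor directly, and Arbor's stake falls to 35%.
Dmitri controlled Nordquist already, so this is not a new person acquiring control; every other person's position is unchanged or reduced.
No new person acquires control, so the clause is not triggered.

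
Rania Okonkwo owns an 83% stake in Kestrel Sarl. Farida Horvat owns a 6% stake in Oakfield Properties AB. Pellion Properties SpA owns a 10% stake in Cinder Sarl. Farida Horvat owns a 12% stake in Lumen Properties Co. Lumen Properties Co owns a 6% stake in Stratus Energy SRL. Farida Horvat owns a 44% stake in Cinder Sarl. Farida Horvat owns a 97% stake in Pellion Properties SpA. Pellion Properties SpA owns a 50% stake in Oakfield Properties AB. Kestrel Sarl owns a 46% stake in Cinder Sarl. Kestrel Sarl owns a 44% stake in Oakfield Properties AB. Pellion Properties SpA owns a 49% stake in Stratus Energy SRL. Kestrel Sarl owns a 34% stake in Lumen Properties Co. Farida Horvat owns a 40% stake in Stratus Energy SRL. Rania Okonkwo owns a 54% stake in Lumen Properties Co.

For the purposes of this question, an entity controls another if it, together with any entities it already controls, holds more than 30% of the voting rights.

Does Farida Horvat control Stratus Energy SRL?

Yes

Farida holds 97% of Pellion, so Farida controls Pellion.
Farida and Pellion together hold 40% + 49% = 89% of Stratus, so Farida controls Stratus.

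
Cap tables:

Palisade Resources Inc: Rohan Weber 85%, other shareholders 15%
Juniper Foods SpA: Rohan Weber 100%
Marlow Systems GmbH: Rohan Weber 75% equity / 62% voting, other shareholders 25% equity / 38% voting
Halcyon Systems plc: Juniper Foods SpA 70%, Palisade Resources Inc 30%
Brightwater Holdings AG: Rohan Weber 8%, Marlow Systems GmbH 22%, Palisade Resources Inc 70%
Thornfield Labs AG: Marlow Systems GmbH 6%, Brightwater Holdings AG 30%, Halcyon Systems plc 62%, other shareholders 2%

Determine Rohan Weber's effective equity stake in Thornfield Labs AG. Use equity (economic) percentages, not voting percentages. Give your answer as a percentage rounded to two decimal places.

88.91%

Rohan reaches Thornfield along 6 paths.
Via Marlow: 75% × 6% = 4.5%.
Via Brightwater: 8% × 30% = 2.4%.
Via Marlow → Brightwater: 75% × 22% × 30% = 4.95%.
Via Palisade → Brightwater: 85% × 70% × 30% = 17.85%.
Via Juniper → Halcyon: 100% × 70% × 62% = 43.4%.
Via Palisade → Halcyon: 85% × 30% × 62% = 15.81%.
Total: 4.5% + 2.4% + 4.95% + 17.85% + 43.4% + 15.81% = 88.91%.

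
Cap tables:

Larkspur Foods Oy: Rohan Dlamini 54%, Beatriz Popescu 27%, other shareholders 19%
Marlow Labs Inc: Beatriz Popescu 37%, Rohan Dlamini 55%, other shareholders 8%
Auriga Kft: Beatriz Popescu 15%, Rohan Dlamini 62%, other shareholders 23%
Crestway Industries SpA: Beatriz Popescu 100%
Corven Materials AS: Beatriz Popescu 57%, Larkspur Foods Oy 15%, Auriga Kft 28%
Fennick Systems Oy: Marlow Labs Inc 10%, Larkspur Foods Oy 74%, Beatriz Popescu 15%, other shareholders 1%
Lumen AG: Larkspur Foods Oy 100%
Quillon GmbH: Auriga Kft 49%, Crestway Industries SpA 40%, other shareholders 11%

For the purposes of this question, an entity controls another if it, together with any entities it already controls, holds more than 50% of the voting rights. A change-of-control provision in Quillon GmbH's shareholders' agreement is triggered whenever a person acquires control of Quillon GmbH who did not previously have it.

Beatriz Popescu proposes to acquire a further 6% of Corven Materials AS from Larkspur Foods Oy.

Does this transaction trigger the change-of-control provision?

No

The purchase adds only to Beatriz's holdings (Larkspur's stake shrinks), so Beatriz is the only person who could newly come to control Quillon.
Beatriz holds 100% of Crestway, so Beatriz controls Crestway.
Beatriz holds 57% of Corven, so Beatriz controls Corven.
In Quillon, Beatriz's side holds only 40%, not > 50%.
So before the transaction, Beatriz does not control Quillon.
After the purchase, Beatriz's direct stake in Corven rises to 57% + 6% = 63%, and Larkspur's stake falls to 9%.
Beatriz holds 63% of Corven, so Beatriz controls Corven.
After the transaction, Beatriz's side holds 40% of Quillon, not > 50%, so Beatriz still does not control Quillon.
No new person acquires control, so the clause is not triggered.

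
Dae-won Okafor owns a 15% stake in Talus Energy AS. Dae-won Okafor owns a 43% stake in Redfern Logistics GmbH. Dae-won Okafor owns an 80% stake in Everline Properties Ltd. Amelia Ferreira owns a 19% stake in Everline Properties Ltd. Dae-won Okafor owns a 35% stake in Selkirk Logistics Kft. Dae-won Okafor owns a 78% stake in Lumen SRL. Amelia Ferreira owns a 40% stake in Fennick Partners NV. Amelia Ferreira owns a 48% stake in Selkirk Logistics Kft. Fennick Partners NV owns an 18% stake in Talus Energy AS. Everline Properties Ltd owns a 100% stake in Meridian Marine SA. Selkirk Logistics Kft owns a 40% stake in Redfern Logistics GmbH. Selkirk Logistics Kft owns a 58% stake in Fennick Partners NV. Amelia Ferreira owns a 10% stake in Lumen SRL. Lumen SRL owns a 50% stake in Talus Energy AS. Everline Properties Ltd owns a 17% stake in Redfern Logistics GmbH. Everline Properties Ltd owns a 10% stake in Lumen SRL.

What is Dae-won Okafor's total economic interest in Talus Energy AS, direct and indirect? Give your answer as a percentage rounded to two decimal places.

61.65%

Dae-won reaches Talus along 4 paths.
Direct stake: 15% = 15%.
Via Selkirk → Fennick: 35% × 58% × 18% = 3.654%.
Via Everline → Lumen: 80% × 10% × 50% = 4%.
Via Lumen: 78% × 50% = 39%.
Total: 15% + 3.654% + 4% + 39% = 61.654%.
Rounded: 61.65%.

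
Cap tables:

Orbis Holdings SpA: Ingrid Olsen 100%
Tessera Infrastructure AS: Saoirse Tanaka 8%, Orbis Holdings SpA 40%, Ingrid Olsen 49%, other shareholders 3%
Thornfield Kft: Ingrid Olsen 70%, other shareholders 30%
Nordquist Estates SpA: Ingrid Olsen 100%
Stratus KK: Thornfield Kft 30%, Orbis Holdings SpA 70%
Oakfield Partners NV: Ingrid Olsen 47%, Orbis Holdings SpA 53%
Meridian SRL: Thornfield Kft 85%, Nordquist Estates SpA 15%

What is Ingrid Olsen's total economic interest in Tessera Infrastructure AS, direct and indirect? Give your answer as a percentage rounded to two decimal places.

Ingrid reaches Tessera along 2 paths.
Via Orbis: 100% × 40% = 40%.
Direct stake: 49% = 49%.
Total: 40% + 49% = 89%.
Rounded: 89.00%.

89.00%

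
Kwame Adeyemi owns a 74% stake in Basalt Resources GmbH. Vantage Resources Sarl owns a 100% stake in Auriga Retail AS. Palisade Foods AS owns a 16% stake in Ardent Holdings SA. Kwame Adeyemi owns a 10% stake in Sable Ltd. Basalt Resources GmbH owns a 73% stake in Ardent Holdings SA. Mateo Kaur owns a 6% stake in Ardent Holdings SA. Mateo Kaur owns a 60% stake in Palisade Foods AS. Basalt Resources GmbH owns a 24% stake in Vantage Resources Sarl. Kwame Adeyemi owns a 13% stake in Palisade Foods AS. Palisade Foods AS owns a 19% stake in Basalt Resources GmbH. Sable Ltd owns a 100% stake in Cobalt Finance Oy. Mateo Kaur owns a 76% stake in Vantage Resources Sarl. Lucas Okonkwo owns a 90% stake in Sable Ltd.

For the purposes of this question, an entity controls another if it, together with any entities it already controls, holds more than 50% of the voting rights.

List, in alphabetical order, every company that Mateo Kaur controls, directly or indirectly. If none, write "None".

Mateo holds 60% of Palisade, so Mateo controls Palisade.
Mateo holds 76% of Vantage, so Mateo controls Vantage.
Vantage holds 100% of Auriga, so Mateo controls Auriga.
No other company's threshold is met.

Auriga Retail AS, Palisade Foods AS, Vantage Resources Sarl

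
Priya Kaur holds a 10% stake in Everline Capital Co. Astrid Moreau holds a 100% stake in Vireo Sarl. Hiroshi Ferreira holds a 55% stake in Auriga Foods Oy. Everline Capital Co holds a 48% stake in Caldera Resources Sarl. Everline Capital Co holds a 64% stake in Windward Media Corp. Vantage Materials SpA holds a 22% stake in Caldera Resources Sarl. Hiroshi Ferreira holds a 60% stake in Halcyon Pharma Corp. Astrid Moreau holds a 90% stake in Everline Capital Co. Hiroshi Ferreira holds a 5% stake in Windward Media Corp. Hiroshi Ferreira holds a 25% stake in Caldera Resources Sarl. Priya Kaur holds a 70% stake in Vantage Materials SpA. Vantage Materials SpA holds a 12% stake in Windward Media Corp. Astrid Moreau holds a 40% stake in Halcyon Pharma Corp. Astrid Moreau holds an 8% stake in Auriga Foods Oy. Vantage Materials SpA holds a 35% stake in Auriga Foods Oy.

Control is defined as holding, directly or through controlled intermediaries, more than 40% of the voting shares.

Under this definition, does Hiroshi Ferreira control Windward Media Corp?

No

Hiroshi holds 60% of Halcyon, so Hiroshi controls Halcyon.
Hiroshi holds 55% of Auriga, so Hiroshi controls Auriga.
In Windward, Hiroshi's side holds only 5%, not > 40%.
So Hiroshi does not control Windward.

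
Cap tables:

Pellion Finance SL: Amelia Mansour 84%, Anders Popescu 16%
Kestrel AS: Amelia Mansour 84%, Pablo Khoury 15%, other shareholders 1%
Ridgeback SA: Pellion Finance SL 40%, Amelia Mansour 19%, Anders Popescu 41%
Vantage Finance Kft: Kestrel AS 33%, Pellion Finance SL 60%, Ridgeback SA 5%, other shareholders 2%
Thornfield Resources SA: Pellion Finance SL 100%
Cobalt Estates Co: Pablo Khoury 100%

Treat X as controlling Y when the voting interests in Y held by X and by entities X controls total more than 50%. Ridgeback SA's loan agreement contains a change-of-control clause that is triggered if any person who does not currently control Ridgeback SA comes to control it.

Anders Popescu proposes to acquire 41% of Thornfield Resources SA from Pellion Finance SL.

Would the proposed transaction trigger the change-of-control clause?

The purchase adds only to Anders's holdings (Pellion's stake shrinks), so Anders is the only person who could newly come to control Ridgeback.
Anders's largest direct stake is 41% in Ridgeback, which does not meet the threshold, so Anders controls no company.
In Ridgeback, Anders's side holds only 41%, not > 50%.
So before the transaction, Anders does not control Ridgeback.
After the purchase, Anders holds 41% of Thornfield directly, and Pellion's stake falls to 59%.
Anders's side now holds 41% of Thornfield, not > 50%, so Anders still does not control Thornfield.
After the transaction, Anders's side holds 41% of Ridgeback, not > 50%, so Anders still does not control Ridgeback.
No new person acquires control, so the clause is not triggered.

No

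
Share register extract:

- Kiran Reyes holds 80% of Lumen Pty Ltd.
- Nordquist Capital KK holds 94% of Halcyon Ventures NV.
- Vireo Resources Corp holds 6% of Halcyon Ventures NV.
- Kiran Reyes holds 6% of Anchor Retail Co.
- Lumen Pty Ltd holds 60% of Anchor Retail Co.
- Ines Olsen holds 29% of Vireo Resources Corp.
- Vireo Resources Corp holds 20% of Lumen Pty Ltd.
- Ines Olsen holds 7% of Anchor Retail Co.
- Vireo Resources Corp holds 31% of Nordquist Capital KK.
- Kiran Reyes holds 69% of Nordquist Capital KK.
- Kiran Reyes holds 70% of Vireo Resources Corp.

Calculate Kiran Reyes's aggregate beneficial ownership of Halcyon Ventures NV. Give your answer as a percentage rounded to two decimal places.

Kiran reaches Halcyon along 3 paths.
Via Nordquist: 69% × 94% = 64.86%.
Via Vireo → Nordquist: 70% × 31% × 94% = 20.398%.
Via Vireo: 70% × 6% = 4.2%.
Total: 64.86% + 20.398% + 4.2% = 89.458%.
Rounded: 89.46%.

89.46%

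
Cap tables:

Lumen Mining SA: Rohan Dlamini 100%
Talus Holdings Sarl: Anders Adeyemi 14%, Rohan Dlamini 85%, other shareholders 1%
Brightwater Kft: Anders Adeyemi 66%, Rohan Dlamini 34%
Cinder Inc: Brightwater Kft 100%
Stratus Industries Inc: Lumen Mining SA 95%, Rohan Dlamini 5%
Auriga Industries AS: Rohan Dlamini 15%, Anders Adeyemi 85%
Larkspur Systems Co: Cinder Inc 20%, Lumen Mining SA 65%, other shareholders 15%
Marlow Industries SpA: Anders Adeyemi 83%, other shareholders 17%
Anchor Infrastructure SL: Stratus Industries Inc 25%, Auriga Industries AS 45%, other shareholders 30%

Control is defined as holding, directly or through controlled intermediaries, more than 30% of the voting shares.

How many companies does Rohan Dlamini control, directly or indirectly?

Rohan holds 100% of Lumen, so Rohan controls Lumen.
Rohan holds 85% of Talus, so Rohan controls Talus.
Rohan holds 34% of Brightwater, so Rohan controls Brightwater.
Brightwater holds 100% of Cinder, so Rohan controls Cinder.
Lumen and Rohan together hold 95% + 5% = 100% of Stratus, so Rohan controls Stratus.
Cinder and Lumen together hold 20% + 65% = 85% of Larkspur, so Rohan controls Larkspur.
No other company's threshold is met.
Rohan controls 6 companies.

6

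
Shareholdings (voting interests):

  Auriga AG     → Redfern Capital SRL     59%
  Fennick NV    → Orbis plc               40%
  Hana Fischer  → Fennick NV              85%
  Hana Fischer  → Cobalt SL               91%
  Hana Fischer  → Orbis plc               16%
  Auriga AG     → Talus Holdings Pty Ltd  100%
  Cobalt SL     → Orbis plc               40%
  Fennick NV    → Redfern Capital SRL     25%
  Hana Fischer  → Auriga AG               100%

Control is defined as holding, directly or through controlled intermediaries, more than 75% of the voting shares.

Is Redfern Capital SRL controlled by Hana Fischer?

Yes

Hana holds 85% of Fennick, so Hana controls Fennick.
Hana holds 100% of Auriga, so Hana controls Auriga.
Auriga and Fennick together hold 59% + 25% = 84% of Redfern, so Hana controls Redfern.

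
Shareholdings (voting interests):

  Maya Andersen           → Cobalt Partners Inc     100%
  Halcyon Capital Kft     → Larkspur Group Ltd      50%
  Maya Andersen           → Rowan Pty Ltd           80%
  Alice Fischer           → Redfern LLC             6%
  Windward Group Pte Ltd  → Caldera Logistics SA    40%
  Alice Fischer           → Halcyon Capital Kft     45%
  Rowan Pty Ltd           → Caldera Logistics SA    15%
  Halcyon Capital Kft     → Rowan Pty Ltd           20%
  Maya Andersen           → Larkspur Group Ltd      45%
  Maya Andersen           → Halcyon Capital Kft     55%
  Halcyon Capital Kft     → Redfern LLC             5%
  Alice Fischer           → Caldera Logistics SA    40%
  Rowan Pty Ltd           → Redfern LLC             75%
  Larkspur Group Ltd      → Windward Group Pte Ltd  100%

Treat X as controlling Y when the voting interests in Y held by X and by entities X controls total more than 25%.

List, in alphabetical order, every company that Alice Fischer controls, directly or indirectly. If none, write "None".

Alice holds 45% of Halcyon, so Alice controls Halcyon.
Halcyon holds 50% of Larkspur, so Alice controls Larkspur.
Larkspur holds 100% of Windward, so Alice controls Windward.
Windward and Alice together hold 40% + 40% = 80% of Caldera, so Alice controls Caldera.
No other company's threshold is met.

Caldera Logistics SA, Halcyon Capital Kft, Larkspur Group Ltd, Windward Group Pte Ltd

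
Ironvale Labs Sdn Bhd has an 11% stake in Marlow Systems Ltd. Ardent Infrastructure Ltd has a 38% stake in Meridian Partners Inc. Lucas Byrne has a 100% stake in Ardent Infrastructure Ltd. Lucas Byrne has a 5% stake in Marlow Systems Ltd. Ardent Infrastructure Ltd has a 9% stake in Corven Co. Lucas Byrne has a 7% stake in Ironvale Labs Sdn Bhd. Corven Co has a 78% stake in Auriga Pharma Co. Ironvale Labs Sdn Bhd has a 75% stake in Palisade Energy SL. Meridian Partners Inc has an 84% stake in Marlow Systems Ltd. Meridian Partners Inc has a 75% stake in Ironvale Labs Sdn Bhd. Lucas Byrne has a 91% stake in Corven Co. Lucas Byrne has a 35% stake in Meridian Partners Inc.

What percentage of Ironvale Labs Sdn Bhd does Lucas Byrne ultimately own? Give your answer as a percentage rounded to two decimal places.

61.75%

Lucas reaches Ironvale along 3 paths.
Via Ardent → Meridian: 100% × 38% × 75% = 28.5%.
Via Meridian: 35% × 75% = 26.25%.
Direct stake: 7% = 7%.
Total: 28.5% + 26.25% + 7% = 61.75%.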